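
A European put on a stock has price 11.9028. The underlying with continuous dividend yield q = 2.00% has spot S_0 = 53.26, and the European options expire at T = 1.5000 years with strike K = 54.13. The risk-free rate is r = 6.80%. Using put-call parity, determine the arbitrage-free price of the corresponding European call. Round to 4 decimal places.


Answer: Call price = 14.7077

Derivation:
Put-call parity: C - P = S_0 * exp(-qT) - K * exp(-rT).
S_0 * exp(-qT) = 53.2600 * 0.97044553 = 51.68592912
K * exp(-rT) = 54.1300 * 0.90302955 = 48.88098963
C = P + S*exp(-qT) - K*exp(-rT)
C = 11.9028 + 51.68592912 - 48.88098963 = 14.7077


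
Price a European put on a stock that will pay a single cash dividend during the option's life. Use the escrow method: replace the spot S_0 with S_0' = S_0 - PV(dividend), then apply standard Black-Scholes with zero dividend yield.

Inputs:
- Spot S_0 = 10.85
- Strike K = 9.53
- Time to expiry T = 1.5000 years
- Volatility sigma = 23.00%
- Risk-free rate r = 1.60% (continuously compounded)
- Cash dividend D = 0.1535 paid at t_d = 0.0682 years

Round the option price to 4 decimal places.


PV(D) = D * exp(-r * t_d) = 0.1535 * 0.99890940 = 0.15333259
S_0' = S_0 - PV(D) = 10.8500 - 0.15333259 = 10.69666741
d1 = (ln(S_0'/K) + (r + sigma^2/2)*T) / (sigma*sqrt(T)) = 0.63602428
d2 = d1 - sigma*sqrt(T) = 0.35433296
exp(-rT) = 0.97628571
N(-d1) = 0.26238030; N(-d2) = 0.36154469
P = K * exp(-rT) * N(-d2) - S_0' * N(-d1) = 9.5300 * 0.97628571 * 0.36154469 - 10.69666741 * 0.26238030 = 0.5572

Answer: Price = 0.5572


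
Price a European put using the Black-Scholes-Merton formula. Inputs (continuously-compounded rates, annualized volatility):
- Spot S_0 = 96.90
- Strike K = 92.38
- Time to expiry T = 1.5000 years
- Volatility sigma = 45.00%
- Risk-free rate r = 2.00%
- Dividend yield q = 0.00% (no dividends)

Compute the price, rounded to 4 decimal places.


Answer: Price = 16.8228

Derivation:
d1 = (ln(S/K) + (r - q + 0.5*sigma^2) * T) / (sigma * sqrt(T)) = 0.41667456
d2 = d1 - sigma * sqrt(T) = -0.13446063
exp(-rT) = 0.97044553; exp(-qT) = 1.00000000
P = K * exp(-rT) * N(-d2) - S_0 * exp(-qT) * N(-d1)
N(-d1) = 0.33845823; N(-d2) = 0.55348083
P = 92.3800 * 0.97044553 * 0.55348083 - 96.9000 * 1.00000000 * 0.33845823 = 16.8228


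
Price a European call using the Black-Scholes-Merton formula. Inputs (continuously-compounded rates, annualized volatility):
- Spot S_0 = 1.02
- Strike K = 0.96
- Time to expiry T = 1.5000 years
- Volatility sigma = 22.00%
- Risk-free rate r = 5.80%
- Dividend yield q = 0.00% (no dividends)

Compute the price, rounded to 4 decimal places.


Answer: Price = 0.1866

Derivation:
d1 = (ln(S/K) + (r - q + 0.5*sigma^2) * T) / (sigma * sqrt(T)) = 0.68260829
d2 = d1 - sigma * sqrt(T) = 0.41316442
exp(-rT) = 0.91667710; exp(-qT) = 1.00000000
C = S_0 * exp(-qT) * N(d1) - K * exp(-rT) * N(d2)
N(d1) = 0.75257280; N(d2) = 0.66025692
C = 1.0200 * 1.00000000 * 0.75257280 - 0.9600 * 0.91667710 * 0.66025692 = 0.1866


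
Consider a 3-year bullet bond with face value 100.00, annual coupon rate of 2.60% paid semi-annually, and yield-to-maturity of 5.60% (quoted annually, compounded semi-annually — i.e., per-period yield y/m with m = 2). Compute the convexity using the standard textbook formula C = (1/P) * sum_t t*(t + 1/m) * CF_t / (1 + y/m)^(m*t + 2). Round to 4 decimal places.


Answer: Convexity = 9.4979

Derivation:
Coupon per period c = face * coupon_rate / m = 1.300000
Periods per year m = 2; per-period yield y/m = 0.028000
Number of cashflows N = 6
Cashflows (t years, CF_t, discount factor 1/(1+y/m)^(m*t), PV):
  t = 0.5000: CF_t = 1.300000, DF = 0.972763, PV = 1.264591
  t = 1.0000: CF_t = 1.300000, DF = 0.946267, PV = 1.230147
  t = 1.5000: CF_t = 1.300000, DF = 0.920493, PV = 1.196641
  t = 2.0000: CF_t = 1.300000, DF = 0.895422, PV = 1.164048
  t = 2.5000: CF_t = 1.300000, DF = 0.871033, PV = 1.132342
  t = 3.0000: CF_t = 101.300000, DF = 0.847308, PV = 85.832301
Price P = sum_t PV_t = 91.820072
Convexity numerator sum_t t*(t + 1/m) * CF_t / (1+y/m)^(m*t + 2):
  t = 0.5000: term = 0.598321
  t = 1.0000: term = 1.746072
  t = 1.5000: term = 3.397027
  t = 2.0000: term = 5.507502
  t = 2.5000: term = 8.036238
  t = 3.0000: term = 852.813030
Convexity = (1/P) * sum = 872.098190 / 91.820072 = 9.497904


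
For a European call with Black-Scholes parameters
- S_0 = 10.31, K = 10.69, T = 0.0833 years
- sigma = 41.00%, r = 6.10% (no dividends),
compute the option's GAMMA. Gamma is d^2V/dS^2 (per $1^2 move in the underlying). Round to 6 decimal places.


Answer: Gamma = 0.320280

Derivation:
d1 = -0.2037617167; d2 = -0.3220948482
phi(d1) = 0.3907458416; exp(-qT) = 1.0000000000; exp(-rT) = 0.9949315880
Gamma = exp(-qT) * phi(d1) / (S * sigma * sqrt(T)) = 1.0000000000 * 0.3907458416 / (10.3100 * 0.4100 * 0.2886173938) = 0.320280


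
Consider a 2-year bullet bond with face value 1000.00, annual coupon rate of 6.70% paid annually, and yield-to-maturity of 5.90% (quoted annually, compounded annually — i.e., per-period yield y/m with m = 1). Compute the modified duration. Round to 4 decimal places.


Coupon per period c = face * coupon_rate / m = 67.000000
Periods per year m = 1; per-period yield y/m = 0.059000
Number of cashflows N = 2
Cashflows (t years, CF_t, discount factor 1/(1+y/m)^(m*t), PV):
  t = 1.0000: CF_t = 67.000000, DF = 0.944287, PV = 63.267233
  t = 2.0000: CF_t = 1067.000000, DF = 0.891678, PV = 951.420488
Price P = sum_t PV_t = 1014.687721
First compute Macaulay numerator sum_t t * PV_t:
  t * PV_t at t = 1.0000: 63.267233
  t * PV_t at t = 2.0000: 1902.840975
Macaulay duration D = 1966.108209 / 1014.687721 = 1.937649
Modified duration = D / (1 + y/m) = 1.937649 / (1 + 0.059000) = 1.829696

Answer: Modified duration = 1.8297


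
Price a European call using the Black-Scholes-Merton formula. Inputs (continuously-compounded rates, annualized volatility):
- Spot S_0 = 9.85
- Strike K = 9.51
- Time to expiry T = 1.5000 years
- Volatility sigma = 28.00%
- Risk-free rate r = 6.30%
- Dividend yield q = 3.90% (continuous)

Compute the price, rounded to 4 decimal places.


Answer: Price = 1.5662

Derivation:
d1 = (ln(S/K) + (r - q + 0.5*sigma^2) * T) / (sigma * sqrt(T)) = 0.37887651
d2 = d1 - sigma * sqrt(T) = 0.03594795
exp(-rT) = 0.90982773; exp(-qT) = 0.94317824
C = S_0 * exp(-qT) * N(d1) - K * exp(-rT) * N(d2)
N(d1) = 0.64761022; N(d2) = 0.51433807
C = 9.8500 * 0.94317824 * 0.64761022 - 9.5100 * 0.90982773 * 0.51433807 = 1.5662


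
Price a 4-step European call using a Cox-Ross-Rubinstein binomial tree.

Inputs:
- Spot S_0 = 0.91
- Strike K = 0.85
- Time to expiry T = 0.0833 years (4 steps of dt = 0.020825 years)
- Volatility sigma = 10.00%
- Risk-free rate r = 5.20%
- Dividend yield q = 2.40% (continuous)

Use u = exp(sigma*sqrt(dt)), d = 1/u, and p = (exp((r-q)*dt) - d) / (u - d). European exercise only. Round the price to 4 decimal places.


dt = T/N = 0.020825
u = exp(sigma*sqrt(dt)) = 1.014535; d = 1/u = 0.985673
p = (exp((r-q)*dt) - d) / (u - d) = 0.516601
Discount per step: exp(-r*dt) = 0.998918
Stock lattice S(k, i) with i counting down-moves:
  k=0: S(0,0) = 0.9100
  k=1: S(1,0) = 0.9232; S(1,1) = 0.8970
  k=2: S(2,0) = 0.9366; S(2,1) = 0.9100; S(2,2) = 0.8841
  k=3: S(3,0) = 0.9503; S(3,1) = 0.9232; S(3,2) = 0.8970; S(3,3) = 0.8714
  k=4: S(4,0) = 0.9641; S(4,1) = 0.9366; S(4,2) = 0.9100; S(4,3) = 0.8841; S(4,4) = 0.8590
Terminal payoffs V(N, i) = max(S_T - K, 0):
  V(4,0) = 0.114074; V(4,1) = 0.086647; V(4,2) = 0.060000; V(4,3) = 0.034111; V(4,4) = 0.008959
Backward induction: V(k, i) = exp(-r*dt) * [p * V(k+1, i) + (1-p) * V(k+1, i+1)].
  V(3,0) = exp(-r*dt) * [p*0.114074 + (1-p)*0.086647] = 0.100707
  V(3,1) = exp(-r*dt) * [p*0.086647 + (1-p)*0.060000] = 0.073686
  V(3,2) = exp(-r*dt) * [p*0.060000 + (1-p)*0.034111] = 0.047434
  V(3,3) = exp(-r*dt) * [p*0.034111 + (1-p)*0.008959] = 0.021929
  V(2,0) = exp(-r*dt) * [p*0.100707 + (1-p)*0.073686] = 0.087550
  V(2,1) = exp(-r*dt) * [p*0.073686 + (1-p)*0.047434] = 0.060930
  V(2,2) = exp(-r*dt) * [p*0.047434 + (1-p)*0.021929] = 0.035067
  V(1,0) = exp(-r*dt) * [p*0.087550 + (1-p)*0.060930] = 0.074601
  V(1,1) = exp(-r*dt) * [p*0.060930 + (1-p)*0.035067] = 0.048375
  V(0,0) = exp(-r*dt) * [p*0.074601 + (1-p)*0.048375] = 0.061856

Answer: Price = V(0,0) = 0.0619


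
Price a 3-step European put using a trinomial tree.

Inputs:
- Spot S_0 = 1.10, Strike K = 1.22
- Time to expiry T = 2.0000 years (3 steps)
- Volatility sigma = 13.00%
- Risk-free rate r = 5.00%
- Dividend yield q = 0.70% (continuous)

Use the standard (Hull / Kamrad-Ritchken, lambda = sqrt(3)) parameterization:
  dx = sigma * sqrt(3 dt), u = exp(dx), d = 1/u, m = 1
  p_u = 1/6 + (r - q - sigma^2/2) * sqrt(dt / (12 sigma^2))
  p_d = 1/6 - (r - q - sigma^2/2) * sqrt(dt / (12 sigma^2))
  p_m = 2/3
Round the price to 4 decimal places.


dt = T/N = 0.666667; dx = sigma*sqrt(3*dt) = 0.183848
u = exp(dx) = 1.201833; d = 1/u = 0.832062
p_u = 0.229309, p_m = 0.666667, p_d = 0.104024
Discount per step: exp(-r*dt) = 0.967216
Stock lattice S(k, j) with j the centered position index:
  k=0: S(0,+0) = 1.1000
  k=1: S(1,-1) = 0.9153; S(1,+0) = 1.1000; S(1,+1) = 1.3220
  k=2: S(2,-2) = 0.7616; S(2,-1) = 0.9153; S(2,+0) = 1.1000; S(2,+1) = 1.3220; S(2,+2) = 1.5888
  k=3: S(3,-3) = 0.6337; S(3,-2) = 0.7616; S(3,-1) = 0.9153; S(3,+0) = 1.1000; S(3,+1) = 1.3220; S(3,+2) = 1.5888; S(3,+3) = 1.9095
Terminal payoffs V(N, j) = max(K - S_T, 0):
  V(3,-3) = 0.586334; V(3,-2) = 0.458439; V(3,-1) = 0.304731; V(3,+0) = 0.120000; V(3,+1) = 0.000000; V(3,+2) = 0.000000; V(3,+3) = 0.000000
Backward induction: V(k, j) = exp(-r*dt) * [p_u * V(k+1, j+1) + p_m * V(k+1, j) + p_d * V(k+1, j-1)]
  V(2,-2) = exp(-r*dt) * [p_u*0.304731 + p_m*0.458439 + p_d*0.586334] = 0.422187
  V(2,-1) = exp(-r*dt) * [p_u*0.120000 + p_m*0.304731 + p_d*0.458439] = 0.269234
  V(2,+0) = exp(-r*dt) * [p_u*0.000000 + p_m*0.120000 + p_d*0.304731] = 0.108038
  V(2,+1) = exp(-r*dt) * [p_u*0.000000 + p_m*0.000000 + p_d*0.120000] = 0.012074
  V(2,+2) = exp(-r*dt) * [p_u*0.000000 + p_m*0.000000 + p_d*0.000000] = 0.000000
  V(1,-1) = exp(-r*dt) * [p_u*0.108038 + p_m*0.269234 + p_d*0.422187] = 0.240045
  V(1,+0) = exp(-r*dt) * [p_u*0.012074 + p_m*0.108038 + p_d*0.269234] = 0.099430
  V(1,+1) = exp(-r*dt) * [p_u*0.000000 + p_m*0.012074 + p_d*0.108038] = 0.018655
  V(0,+0) = exp(-r*dt) * [p_u*0.018655 + p_m*0.099430 + p_d*0.240045] = 0.092403

Answer: Price = V(0,0) = 0.0924


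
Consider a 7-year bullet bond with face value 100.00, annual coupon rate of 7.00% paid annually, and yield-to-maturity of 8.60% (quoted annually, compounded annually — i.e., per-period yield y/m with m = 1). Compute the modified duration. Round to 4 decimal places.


Answer: Modified duration = 5.2541

Derivation:
Coupon per period c = face * coupon_rate / m = 7.000000
Periods per year m = 1; per-period yield y/m = 0.086000
Number of cashflows N = 7
Cashflows (t years, CF_t, discount factor 1/(1+y/m)^(m*t), PV):
  t = 1.0000: CF_t = 7.000000, DF = 0.920810, PV = 6.445672
  t = 2.0000: CF_t = 7.000000, DF = 0.847892, PV = 5.935241
  t = 3.0000: CF_t = 7.000000, DF = 0.780747, PV = 5.465232
  t = 4.0000: CF_t = 7.000000, DF = 0.718920, PV = 5.032442
  t = 5.0000: CF_t = 7.000000, DF = 0.661989, PV = 4.633924
  t = 6.0000: CF_t = 7.000000, DF = 0.609566, PV = 4.266965
  t = 7.0000: CF_t = 107.000000, DF = 0.561295, PV = 60.058572
Price P = sum_t PV_t = 91.838048
First compute Macaulay numerator sum_t t * PV_t:
  t * PV_t at t = 1.0000: 6.445672
  t * PV_t at t = 2.0000: 11.870483
  t * PV_t at t = 3.0000: 16.395695
  t * PV_t at t = 4.0000: 20.129766
  t * PV_t at t = 5.0000: 23.169620
  t * PV_t at t = 6.0000: 25.601790
  t * PV_t at t = 7.0000: 420.410003
Macaulay duration D = 524.023030 / 91.838048 = 5.705947
Modified duration = D / (1 + y/m) = 5.705947 / (1 + 0.086000) = 5.254095


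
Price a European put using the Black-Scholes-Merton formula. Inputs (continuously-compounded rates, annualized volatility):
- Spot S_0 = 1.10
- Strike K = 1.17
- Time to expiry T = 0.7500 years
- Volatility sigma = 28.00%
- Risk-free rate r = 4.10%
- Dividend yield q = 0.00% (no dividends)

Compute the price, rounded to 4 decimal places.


d1 = (ln(S/K) + (r - q + 0.5*sigma^2) * T) / (sigma * sqrt(T)) = -0.00636557
d2 = d1 - sigma * sqrt(T) = -0.24885268
exp(-rT) = 0.96971797; exp(-qT) = 1.00000000
P = K * exp(-rT) * N(-d2) - S_0 * exp(-qT) * N(-d1)
N(-d1) = 0.50253948; N(-d2) = 0.59826263
P = 1.1700 * 0.96971797 * 0.59826263 - 1.1000 * 1.00000000 * 0.50253948 = 0.1260

Answer: Price = 0.1260


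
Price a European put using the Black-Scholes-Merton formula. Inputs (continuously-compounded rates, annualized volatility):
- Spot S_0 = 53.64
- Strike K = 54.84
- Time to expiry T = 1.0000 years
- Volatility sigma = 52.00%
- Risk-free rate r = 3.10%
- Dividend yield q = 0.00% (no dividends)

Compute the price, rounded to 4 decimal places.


Answer: Price = 10.7195

Derivation:
d1 = (ln(S/K) + (r - q + 0.5*sigma^2) * T) / (sigma * sqrt(T)) = 0.27706770
d2 = d1 - sigma * sqrt(T) = -0.24293230
exp(-rT) = 0.96947557; exp(-qT) = 1.00000000
P = K * exp(-rT) * N(-d2) - S_0 * exp(-qT) * N(-d1)
N(-d1) = 0.39086406; N(-d2) = 0.59597108
P = 54.8400 * 0.96947557 * 0.59597108 - 53.6400 * 1.00000000 * 0.39086406 = 10.7195


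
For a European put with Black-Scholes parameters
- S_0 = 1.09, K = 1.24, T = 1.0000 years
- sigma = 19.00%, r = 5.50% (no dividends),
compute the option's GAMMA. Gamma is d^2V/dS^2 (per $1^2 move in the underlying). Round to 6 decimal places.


d1 = -0.2941246493; d2 = -0.4841246493
phi(d1) = 0.3820540501; exp(-qT) = 1.0000000000; exp(-rT) = 0.9464851480
Gamma = exp(-qT) * phi(d1) / (S * sigma * sqrt(T)) = 1.0000000000 * 0.3820540501 / (1.0900 * 0.1900 * 1.0000000000) = 1.844781

Answer: Gamma = 1.844781


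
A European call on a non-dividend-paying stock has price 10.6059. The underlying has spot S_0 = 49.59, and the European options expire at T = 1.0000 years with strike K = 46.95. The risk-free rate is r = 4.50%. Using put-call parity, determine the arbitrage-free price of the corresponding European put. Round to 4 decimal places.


Answer: Put price = 5.9000

Derivation:
Put-call parity: C - P = S_0 * exp(-qT) - K * exp(-rT).
S_0 * exp(-qT) = 49.5900 * 1.00000000 = 49.59000000
K * exp(-rT) = 46.9500 * 0.95599748 = 44.88408177
P = C - S*exp(-qT) + K*exp(-rT)
P = 10.6059 - 49.59000000 + 44.88408177 = 5.9000


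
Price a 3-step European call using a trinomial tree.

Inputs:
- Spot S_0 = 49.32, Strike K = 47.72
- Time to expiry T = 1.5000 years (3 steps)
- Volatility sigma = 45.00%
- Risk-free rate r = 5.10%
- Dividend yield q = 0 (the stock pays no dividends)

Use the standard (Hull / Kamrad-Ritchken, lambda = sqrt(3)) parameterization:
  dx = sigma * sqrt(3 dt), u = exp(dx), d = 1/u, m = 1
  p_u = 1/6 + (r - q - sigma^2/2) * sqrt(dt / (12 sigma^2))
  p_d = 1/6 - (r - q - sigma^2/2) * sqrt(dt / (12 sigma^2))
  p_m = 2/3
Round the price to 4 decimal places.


Answer: Price = V(0,0) = 12.1857

Derivation:
dt = T/N = 0.500000; dx = sigma*sqrt(3*dt) = 0.551135
u = exp(dx) = 1.735222; d = 1/u = 0.576295
p_u = 0.143873, p_m = 0.666667, p_d = 0.189461
Discount per step: exp(-r*dt) = 0.974822
Stock lattice S(k, j) with j the centered position index:
  k=0: S(0,+0) = 49.3200
  k=1: S(1,-1) = 28.4229; S(1,+0) = 49.3200; S(1,+1) = 85.5811
  k=2: S(2,-2) = 16.3800; S(2,-1) = 28.4229; S(2,+0) = 49.3200; S(2,+1) = 85.5811; S(2,+2) = 148.5022
  k=3: S(3,-3) = 9.4397; S(3,-2) = 16.3800; S(3,-1) = 28.4229; S(3,+0) = 49.3200; S(3,+1) = 85.5811; S(3,+2) = 148.5022; S(3,+3) = 257.6843
Terminal payoffs V(N, j) = max(S_T - K, 0):
  V(3,-3) = 0.000000; V(3,-2) = 0.000000; V(3,-1) = 0.000000; V(3,+0) = 1.600000; V(3,+1) = 37.861135; V(3,+2) = 100.782243; V(3,+3) = 209.964316
Backward induction: V(k, j) = exp(-r*dt) * [p_u * V(k+1, j+1) + p_m * V(k+1, j) + p_d * V(k+1, j-1)]
  V(2,-2) = exp(-r*dt) * [p_u*0.000000 + p_m*0.000000 + p_d*0.000000] = 0.000000
  V(2,-1) = exp(-r*dt) * [p_u*1.600000 + p_m*0.000000 + p_d*0.000000] = 0.224401
  V(2,+0) = exp(-r*dt) * [p_u*37.861135 + p_m*1.600000 + p_d*0.000000] = 6.349851
  V(2,+1) = exp(-r*dt) * [p_u*100.782243 + p_m*37.861135 + p_d*1.600000] = 39.035512
  V(2,+2) = exp(-r*dt) * [p_u*209.964316 + p_m*100.782243 + p_d*37.861135] = 101.936696
  V(1,-1) = exp(-r*dt) * [p_u*6.349851 + p_m*0.224401 + p_d*0.000000] = 1.036403
  V(1,+0) = exp(-r*dt) * [p_u*39.035512 + p_m*6.349851 + p_d*0.224401] = 9.642843
  V(1,+1) = exp(-r*dt) * [p_u*101.936696 + p_m*39.035512 + p_d*6.349851] = 40.837882
  V(0,+0) = exp(-r*dt) * [p_u*40.837882 + p_m*9.642843 + p_d*1.036403] = 12.185650


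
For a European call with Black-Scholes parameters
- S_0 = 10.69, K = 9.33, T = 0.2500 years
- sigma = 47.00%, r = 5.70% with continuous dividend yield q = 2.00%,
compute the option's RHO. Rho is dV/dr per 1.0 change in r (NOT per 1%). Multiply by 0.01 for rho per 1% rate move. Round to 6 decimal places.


Answer: Rho = 1.590744

Derivation:
d1 = 0.7358987667; d2 = 0.5008987667
phi(d1) = 0.3043088831; exp(-qT) = 0.9950124792; exp(-rT) = 0.9858510507
N(d2) = 0.6917788147
Rho = K*T*exp(-rT)*N(d2) = 9.3300 * 0.2500 * 0.9858510507 * 0.6917788147 = 1.590744


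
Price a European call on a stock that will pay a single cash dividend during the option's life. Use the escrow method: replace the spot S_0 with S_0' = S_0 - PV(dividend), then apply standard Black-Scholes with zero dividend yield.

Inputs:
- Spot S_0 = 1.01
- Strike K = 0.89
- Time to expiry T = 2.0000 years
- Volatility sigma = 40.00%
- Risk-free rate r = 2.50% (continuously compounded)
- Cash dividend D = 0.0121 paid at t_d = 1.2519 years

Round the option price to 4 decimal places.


Answer: Price = 0.2897

Derivation:
PV(D) = D * exp(-r * t_d) = 0.0121 * 0.96918720 = 0.01172717
S_0' = S_0 - PV(D) = 1.0100 - 0.01172717 = 0.99827283
d1 = (ln(S_0'/K) + (r + sigma^2/2)*T) / (sigma*sqrt(T)) = 0.57417982
d2 = d1 - sigma*sqrt(T) = 0.00849440
exp(-rT) = 0.95122942
N(d1) = 0.71707694; N(d2) = 0.50338873
C = S_0' * N(d1) - K * exp(-rT) * N(d2) = 0.99827283 * 0.71707694 - 0.8900 * 0.95122942 * 0.50338873 = 0.2897


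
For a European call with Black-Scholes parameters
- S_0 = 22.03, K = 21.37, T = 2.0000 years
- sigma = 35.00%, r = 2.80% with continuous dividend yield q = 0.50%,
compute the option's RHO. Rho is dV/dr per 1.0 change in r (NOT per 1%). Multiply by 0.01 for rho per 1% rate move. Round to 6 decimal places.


d1 = 0.4018732122; d2 = -0.0931015346
phi(d1) = 0.3679936588; exp(-qT) = 0.9900498337; exp(-rT) = 0.9455391359
N(d2) = 0.4629114492
Rho = K*T*exp(-rT)*N(d2) = 21.3700 * 2.0000 * 0.9455391359 * 0.4629114492 = 18.707336

Answer: Rho = 18.707336


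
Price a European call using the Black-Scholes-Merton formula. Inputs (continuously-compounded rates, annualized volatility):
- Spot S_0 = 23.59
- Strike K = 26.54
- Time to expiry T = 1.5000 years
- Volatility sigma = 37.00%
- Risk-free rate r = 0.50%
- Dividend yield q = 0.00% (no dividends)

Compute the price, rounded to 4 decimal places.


Answer: Price = 3.2288

Derivation:
d1 = (ln(S/K) + (r - q + 0.5*sigma^2) * T) / (sigma * sqrt(T)) = -0.01689295
d2 = d1 - sigma * sqrt(T) = -0.47004855
exp(-rT) = 0.99252805; exp(-qT) = 1.00000000
C = S_0 * exp(-qT) * N(d1) - K * exp(-rT) * N(d2)
N(d1) = 0.49326101; N(d2) = 0.31916016
C = 23.5900 * 1.00000000 * 0.49326101 - 26.5400 * 0.99252805 * 0.31916016 = 3.2288


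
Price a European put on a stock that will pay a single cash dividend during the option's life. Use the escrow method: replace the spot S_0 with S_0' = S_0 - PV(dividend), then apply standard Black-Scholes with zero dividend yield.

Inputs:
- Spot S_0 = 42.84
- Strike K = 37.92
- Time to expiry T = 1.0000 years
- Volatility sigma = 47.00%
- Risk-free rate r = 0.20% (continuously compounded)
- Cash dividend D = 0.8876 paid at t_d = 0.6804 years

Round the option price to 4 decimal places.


PV(D) = D * exp(-r * t_d) = 0.8876 * 0.99864013 = 0.88639298
S_0' = S_0 - PV(D) = 42.8400 - 0.88639298 = 41.95360702
d1 = (ln(S_0'/K) + (r + sigma^2/2)*T) / (sigma*sqrt(T)) = 0.45433135
d2 = d1 - sigma*sqrt(T) = -0.01566865
exp(-rT) = 0.99800200
N(-d1) = 0.32479518; N(-d2) = 0.50625063
P = K * exp(-rT) * N(-d2) - S_0' * N(-d1) = 37.9200 * 0.99800200 * 0.50625063 - 41.95360702 * 0.32479518 = 5.5323

Answer: Price = 5.5323


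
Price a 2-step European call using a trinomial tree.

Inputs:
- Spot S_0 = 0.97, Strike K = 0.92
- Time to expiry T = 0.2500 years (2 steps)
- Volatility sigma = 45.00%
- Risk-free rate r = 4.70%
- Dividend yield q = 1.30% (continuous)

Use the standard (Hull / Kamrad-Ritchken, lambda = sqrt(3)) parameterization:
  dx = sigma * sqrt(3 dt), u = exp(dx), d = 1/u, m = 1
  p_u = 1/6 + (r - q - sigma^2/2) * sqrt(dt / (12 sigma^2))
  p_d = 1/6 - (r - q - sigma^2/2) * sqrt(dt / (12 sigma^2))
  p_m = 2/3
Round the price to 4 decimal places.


dt = T/N = 0.125000; dx = sigma*sqrt(3*dt) = 0.275568
u = exp(dx) = 1.317278; d = 1/u = 0.759141
p_u = 0.151414, p_m = 0.666667, p_d = 0.181919
Discount per step: exp(-r*dt) = 0.994142
Stock lattice S(k, j) with j the centered position index:
  k=0: S(0,+0) = 0.9700
  k=1: S(1,-1) = 0.7364; S(1,+0) = 0.9700; S(1,+1) = 1.2778
  k=2: S(2,-2) = 0.5590; S(2,-1) = 0.7364; S(2,+0) = 0.9700; S(2,+1) = 1.2778; S(2,+2) = 1.6832
Terminal payoffs V(N, j) = max(S_T - K, 0):
  V(2,-2) = 0.000000; V(2,-1) = 0.000000; V(2,+0) = 0.050000; V(2,+1) = 0.357760; V(2,+2) = 0.763165
Backward induction: V(k, j) = exp(-r*dt) * [p_u * V(k+1, j+1) + p_m * V(k+1, j) + p_d * V(k+1, j-1)]
  V(1,-1) = exp(-r*dt) * [p_u*0.050000 + p_m*0.000000 + p_d*0.000000] = 0.007526
  V(1,+0) = exp(-r*dt) * [p_u*0.357760 + p_m*0.050000 + p_d*0.000000] = 0.086991
  V(1,+1) = exp(-r*dt) * [p_u*0.763165 + p_m*0.357760 + p_d*0.050000] = 0.361029
  V(0,+0) = exp(-r*dt) * [p_u*0.361029 + p_m*0.086991 + p_d*0.007526] = 0.113360

Answer: Price = V(0,0) = 0.1134


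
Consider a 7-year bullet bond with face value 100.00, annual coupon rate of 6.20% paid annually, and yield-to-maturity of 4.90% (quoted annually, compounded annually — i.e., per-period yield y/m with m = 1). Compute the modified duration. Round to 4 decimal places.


Answer: Modified duration = 5.6546

Derivation:
Coupon per period c = face * coupon_rate / m = 6.200000
Periods per year m = 1; per-period yield y/m = 0.049000
Number of cashflows N = 7
Cashflows (t years, CF_t, discount factor 1/(1+y/m)^(m*t), PV):
  t = 1.0000: CF_t = 6.200000, DF = 0.953289, PV = 5.910391
  t = 2.0000: CF_t = 6.200000, DF = 0.908760, PV = 5.634310
  t = 3.0000: CF_t = 6.200000, DF = 0.866310, PV = 5.371125
  t = 4.0000: CF_t = 6.200000, DF = 0.825844, PV = 5.120233
  t = 5.0000: CF_t = 6.200000, DF = 0.787268, PV = 4.881061
  t = 6.0000: CF_t = 6.200000, DF = 0.750494, PV = 4.653061
  t = 7.0000: CF_t = 106.200000, DF = 0.715437, PV = 75.979442
Price P = sum_t PV_t = 107.549622
First compute Macaulay numerator sum_t t * PV_t:
  t * PV_t at t = 1.0000: 5.910391
  t * PV_t at t = 2.0000: 11.268619
  t * PV_t at t = 3.0000: 16.113374
  t * PV_t at t = 4.0000: 20.480933
  t * PV_t at t = 5.0000: 24.405306
  t * PV_t at t = 6.0000: 27.918367
  t * PV_t at t = 7.0000: 531.856094
Macaulay duration D = 637.953083 / 107.549622 = 5.931709
Modified duration = D / (1 + y/m) = 5.931709 / (1 + 0.049000) = 5.654632


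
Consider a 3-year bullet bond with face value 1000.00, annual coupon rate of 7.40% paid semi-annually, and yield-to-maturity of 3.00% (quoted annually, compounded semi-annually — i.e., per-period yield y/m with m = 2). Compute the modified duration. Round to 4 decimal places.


Answer: Modified duration = 2.7210

Derivation:
Coupon per period c = face * coupon_rate / m = 37.000000
Periods per year m = 2; per-period yield y/m = 0.015000
Number of cashflows N = 6
Cashflows (t years, CF_t, discount factor 1/(1+y/m)^(m*t), PV):
  t = 0.5000: CF_t = 37.000000, DF = 0.985222, PV = 36.453202
  t = 1.0000: CF_t = 37.000000, DF = 0.970662, PV = 35.914485
  t = 1.5000: CF_t = 37.000000, DF = 0.956317, PV = 35.383729
  t = 2.0000: CF_t = 37.000000, DF = 0.942184, PV = 34.860817
  t = 2.5000: CF_t = 37.000000, DF = 0.928260, PV = 34.345632
  t = 3.0000: CF_t = 1037.000000, DF = 0.914542, PV = 948.380254
Price P = sum_t PV_t = 1125.338118
First compute Macaulay numerator sum_t t * PV_t:
  t * PV_t at t = 0.5000: 18.226601
  t * PV_t at t = 1.0000: 35.914485
  t * PV_t at t = 1.5000: 53.075593
  t * PV_t at t = 2.0000: 69.721633
  t * PV_t at t = 2.5000: 85.864080
  t * PV_t at t = 3.0000: 2845.140761
Macaulay duration D = 3107.943153 / 1125.338118 = 2.761786
Modified duration = D / (1 + y/m) = 2.761786 / (1 + 0.015000) = 2.720972


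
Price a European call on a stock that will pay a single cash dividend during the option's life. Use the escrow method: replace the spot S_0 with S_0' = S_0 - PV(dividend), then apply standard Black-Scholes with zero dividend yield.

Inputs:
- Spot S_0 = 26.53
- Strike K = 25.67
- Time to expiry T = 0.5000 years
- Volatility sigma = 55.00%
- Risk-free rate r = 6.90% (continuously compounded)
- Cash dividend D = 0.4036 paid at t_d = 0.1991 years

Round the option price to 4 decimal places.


Answer: Price = 4.6275

Derivation:
PV(D) = D * exp(-r * t_d) = 0.4036 * 0.98635603 = 0.39809330
S_0' = S_0 - PV(D) = 26.5300 - 0.39809330 = 26.13190670
d1 = (ln(S_0'/K) + (r + sigma^2/2)*T) / (sigma*sqrt(T)) = 0.32902078
d2 = d1 - sigma*sqrt(T) = -0.05988795
exp(-rT) = 0.96608834
N(d1) = 0.62893001; N(d2) = 0.47612244
C = S_0' * N(d1) - K * exp(-rT) * N(d2) = 26.13190670 * 0.62893001 - 25.6700 * 0.96608834 * 0.47612244 = 4.6275


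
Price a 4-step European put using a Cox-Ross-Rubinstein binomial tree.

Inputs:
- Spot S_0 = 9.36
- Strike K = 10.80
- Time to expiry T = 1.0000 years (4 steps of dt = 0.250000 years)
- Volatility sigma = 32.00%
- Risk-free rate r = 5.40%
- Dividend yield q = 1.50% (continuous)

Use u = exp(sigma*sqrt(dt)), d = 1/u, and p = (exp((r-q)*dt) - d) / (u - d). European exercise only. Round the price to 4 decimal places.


dt = T/N = 0.250000
u = exp(sigma*sqrt(dt)) = 1.173511; d = 1/u = 0.852144
p = (exp((r-q)*dt) - d) / (u - d) = 0.490573
Discount per step: exp(-r*dt) = 0.986591
Stock lattice S(k, i) with i counting down-moves:
  k=0: S(0,0) = 9.3600
  k=1: S(1,0) = 10.9841; S(1,1) = 7.9761
  k=2: S(2,0) = 12.8899; S(2,1) = 9.3600; S(2,2) = 6.7968
  k=3: S(3,0) = 15.1265; S(3,1) = 10.9841; S(3,2) = 7.9761; S(3,3) = 5.7918
  k=4: S(4,0) = 17.7511; S(4,1) = 12.8899; S(4,2) = 9.3600; S(4,3) = 6.7968; S(4,4) = 4.9355
Terminal payoffs V(N, i) = max(K - S_T, 0):
  V(4,0) = 0.000000; V(4,1) = 0.000000; V(4,2) = 1.440000; V(4,3) = 4.003245; V(4,4) = 5.864543
Backward induction: V(k, i) = exp(-r*dt) * [p * V(k+1, i) + (1-p) * V(k+1, i+1)].
  V(3,0) = exp(-r*dt) * [p*0.000000 + (1-p)*0.000000] = 0.000000
  V(3,1) = exp(-r*dt) * [p*0.000000 + (1-p)*1.440000] = 0.723739
  V(3,2) = exp(-r*dt) * [p*1.440000 + (1-p)*4.003245] = 2.708968
  V(3,3) = exp(-r*dt) * [p*4.003245 + (1-p)*5.864543] = 4.885046
  V(2,0) = exp(-r*dt) * [p*0.000000 + (1-p)*0.723739] = 0.363748
  V(2,1) = exp(-r*dt) * [p*0.723739 + (1-p)*2.708968] = 1.711803
  V(2,2) = exp(-r*dt) * [p*2.708968 + (1-p)*4.885046] = 3.766331
  V(1,0) = exp(-r*dt) * [p*0.363748 + (1-p)*1.711803] = 1.036398
  V(1,1) = exp(-r*dt) * [p*1.711803 + (1-p)*3.766331] = 2.721447
  V(0,0) = exp(-r*dt) * [p*1.036398 + (1-p)*2.721447] = 1.869400

Answer: Price = V(0,0) = 1.8694


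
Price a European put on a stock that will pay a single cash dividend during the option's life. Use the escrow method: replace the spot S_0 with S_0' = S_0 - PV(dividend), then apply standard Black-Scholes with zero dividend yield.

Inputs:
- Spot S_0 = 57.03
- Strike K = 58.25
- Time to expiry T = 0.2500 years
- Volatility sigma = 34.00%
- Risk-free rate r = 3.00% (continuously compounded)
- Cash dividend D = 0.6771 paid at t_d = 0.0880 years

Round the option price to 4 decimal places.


PV(D) = D * exp(-r * t_d) = 0.6771 * 0.99736348 = 0.67531481
S_0' = S_0 - PV(D) = 57.0300 - 0.67531481 = 56.35468519
d1 = (ln(S_0'/K) + (r + sigma^2/2)*T) / (sigma*sqrt(T)) = -0.06546301
d2 = d1 - sigma*sqrt(T) = -0.23546301
exp(-rT) = 0.99252805
N(-d1) = 0.52609732; N(-d2) = 0.59307531
P = K * exp(-rT) * N(-d2) - S_0' * N(-d1) = 58.2500 * 0.99252805 * 0.59307531 - 56.35468519 * 0.52609732 = 4.6405

Answer: Price = 4.6405


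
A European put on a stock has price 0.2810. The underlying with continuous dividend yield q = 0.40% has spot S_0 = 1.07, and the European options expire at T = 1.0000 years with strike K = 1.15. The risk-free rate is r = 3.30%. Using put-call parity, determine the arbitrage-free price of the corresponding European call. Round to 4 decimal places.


Put-call parity: C - P = S_0 * exp(-qT) - K * exp(-rT).
S_0 * exp(-qT) = 1.0700 * 0.99600799 = 1.06572855
K * exp(-rT) = 1.1500 * 0.96753856 = 1.11266934
C = P + S*exp(-qT) - K*exp(-rT)
C = 0.2810 + 1.06572855 - 1.11266934 = 0.2341

Answer: Call price = 0.2341


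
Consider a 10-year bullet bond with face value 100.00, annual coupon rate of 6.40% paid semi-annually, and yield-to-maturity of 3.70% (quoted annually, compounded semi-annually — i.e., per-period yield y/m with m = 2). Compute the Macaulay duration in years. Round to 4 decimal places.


Answer: Macaulay duration = 7.8078 years

Derivation:
Coupon per period c = face * coupon_rate / m = 3.200000
Periods per year m = 2; per-period yield y/m = 0.018500
Number of cashflows N = 20
Cashflows (t years, CF_t, discount factor 1/(1+y/m)^(m*t), PV):
  t = 0.5000: CF_t = 3.200000, DF = 0.981836, PV = 3.141875
  t = 1.0000: CF_t = 3.200000, DF = 0.964002, PV = 3.084806
  t = 1.5000: CF_t = 3.200000, DF = 0.946492, PV = 3.028774
  t = 2.0000: CF_t = 3.200000, DF = 0.929300, PV = 2.973760
  t = 2.5000: CF_t = 3.200000, DF = 0.912420, PV = 2.919744
  t = 3.0000: CF_t = 3.200000, DF = 0.895847, PV = 2.866710
  t = 3.5000: CF_t = 3.200000, DF = 0.879575, PV = 2.814639
  t = 4.0000: CF_t = 3.200000, DF = 0.863598, PV = 2.763514
  t = 4.5000: CF_t = 3.200000, DF = 0.847912, PV = 2.713318
  t = 5.0000: CF_t = 3.200000, DF = 0.832510, PV = 2.664033
  t = 5.5000: CF_t = 3.200000, DF = 0.817389, PV = 2.615644
  t = 6.0000: CF_t = 3.200000, DF = 0.802542, PV = 2.568133
  t = 6.5000: CF_t = 3.200000, DF = 0.787964, PV = 2.521486
  t = 7.0000: CF_t = 3.200000, DF = 0.773652, PV = 2.475686
  t = 7.5000: CF_t = 3.200000, DF = 0.759599, PV = 2.430717
  t = 8.0000: CF_t = 3.200000, DF = 0.745802, PV = 2.386566
  t = 8.5000: CF_t = 3.200000, DF = 0.732255, PV = 2.343216
  t = 9.0000: CF_t = 3.200000, DF = 0.718954, PV = 2.300654
  t = 9.5000: CF_t = 3.200000, DF = 0.705895, PV = 2.258865
  t = 10.0000: CF_t = 103.200000, DF = 0.693074, PV = 71.525192
Price P = sum_t PV_t = 122.397335
Macaulay numerator sum_t t * PV_t:
  t * PV_t at t = 0.5000: 1.570938
  t * PV_t at t = 1.0000: 3.084806
  t * PV_t at t = 1.5000: 4.543161
  t * PV_t at t = 2.0000: 5.947519
  t * PV_t at t = 2.5000: 7.299361
  t * PV_t at t = 3.0000: 8.600130
  t * PV_t at t = 3.5000: 9.851237
  t * PV_t at t = 4.0000: 11.054057
  t * PV_t at t = 4.5000: 12.209931
  t * PV_t at t = 5.0000: 13.320166
  t * PV_t at t = 5.5000: 14.386041
  t * PV_t at t = 6.0000: 15.408800
  t * PV_t at t = 6.5000: 16.389658
  t * PV_t at t = 7.0000: 17.329800
  t * PV_t at t = 7.5000: 18.230381
  t * PV_t at t = 8.0000: 19.092528
  t * PV_t at t = 8.5000: 19.917340
  t * PV_t at t = 9.0000: 20.705889
  t * PV_t at t = 9.5000: 21.459221
  t * PV_t at t = 10.0000: 715.251917
Macaulay duration D = (sum_t t * PV_t) / P = 955.652883 / 122.397335 = 7.807792


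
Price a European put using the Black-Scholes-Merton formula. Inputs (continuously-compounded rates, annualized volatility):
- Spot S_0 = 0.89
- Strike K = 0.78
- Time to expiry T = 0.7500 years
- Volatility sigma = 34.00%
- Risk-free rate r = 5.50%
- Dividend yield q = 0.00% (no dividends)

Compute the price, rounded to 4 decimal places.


d1 = (ln(S/K) + (r - q + 0.5*sigma^2) * T) / (sigma * sqrt(T)) = 0.73536609
d2 = d1 - sigma * sqrt(T) = 0.44091745
exp(-rT) = 0.95958920; exp(-qT) = 1.00000000
P = K * exp(-rT) * N(-d2) - S_0 * exp(-qT) * N(-d1)
N(-d1) = 0.23105828; N(-d2) = 0.32963638
P = 0.7800 * 0.95958920 * 0.32963638 - 0.8900 * 1.00000000 * 0.23105828 = 0.0411

Answer: Price = 0.0411


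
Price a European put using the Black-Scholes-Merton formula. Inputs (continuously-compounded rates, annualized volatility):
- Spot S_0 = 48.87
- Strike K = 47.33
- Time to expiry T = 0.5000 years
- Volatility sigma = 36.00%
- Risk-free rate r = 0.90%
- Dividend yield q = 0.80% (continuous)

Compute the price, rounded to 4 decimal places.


Answer: Price = 4.1116

Derivation:
d1 = (ln(S/K) + (r - q + 0.5*sigma^2) * T) / (sigma * sqrt(T)) = 0.25502736
d2 = d1 - sigma * sqrt(T) = 0.00046892
exp(-rT) = 0.99551011; exp(-qT) = 0.99600799
P = K * exp(-rT) * N(-d2) - S_0 * exp(-qT) * N(-d1)
N(-d1) = 0.39935098; N(-d2) = 0.49981293
P = 47.3300 * 0.99551011 * 0.49981293 - 48.8700 * 0.99600799 * 0.39935098 = 4.1116


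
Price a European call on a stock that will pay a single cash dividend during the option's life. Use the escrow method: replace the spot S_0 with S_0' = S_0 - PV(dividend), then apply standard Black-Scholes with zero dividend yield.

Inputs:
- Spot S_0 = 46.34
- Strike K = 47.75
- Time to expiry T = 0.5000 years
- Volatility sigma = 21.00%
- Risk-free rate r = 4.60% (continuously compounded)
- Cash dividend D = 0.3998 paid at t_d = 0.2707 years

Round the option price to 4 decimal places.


PV(D) = D * exp(-r * t_d) = 0.3998 * 0.98762501 = 0.39485248
S_0' = S_0 - PV(D) = 46.3400 - 0.39485248 = 45.94514752
d1 = (ln(S_0'/K) + (r + sigma^2/2)*T) / (sigma*sqrt(T)) = -0.03034382
d2 = d1 - sigma*sqrt(T) = -0.17883624
exp(-rT) = 0.97726248
N(d1) = 0.48789643; N(d2) = 0.42903314
C = S_0' * N(d1) - K * exp(-rT) * N(d2) = 45.94514752 * 0.48789643 - 47.7500 * 0.97726248 * 0.42903314 = 2.3959

Answer: Price = 2.3959


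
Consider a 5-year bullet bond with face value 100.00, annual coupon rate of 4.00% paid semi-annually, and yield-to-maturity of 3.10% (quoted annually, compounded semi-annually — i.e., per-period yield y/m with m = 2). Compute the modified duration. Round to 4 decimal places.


Answer: Modified duration = 4.5213

Derivation:
Coupon per period c = face * coupon_rate / m = 2.000000
Periods per year m = 2; per-period yield y/m = 0.015500
Number of cashflows N = 10
Cashflows (t years, CF_t, discount factor 1/(1+y/m)^(m*t), PV):
  t = 0.5000: CF_t = 2.000000, DF = 0.984737, PV = 1.969473
  t = 1.0000: CF_t = 2.000000, DF = 0.969706, PV = 1.939412
  t = 1.5000: CF_t = 2.000000, DF = 0.954905, PV = 1.909810
  t = 2.0000: CF_t = 2.000000, DF = 0.940330, PV = 1.880660
  t = 2.5000: CF_t = 2.000000, DF = 0.925977, PV = 1.851955
  t = 3.0000: CF_t = 2.000000, DF = 0.911844, PV = 1.823688
  t = 3.5000: CF_t = 2.000000, DF = 0.897926, PV = 1.795852
  t = 4.0000: CF_t = 2.000000, DF = 0.884220, PV = 1.768441
  t = 4.5000: CF_t = 2.000000, DF = 0.870724, PV = 1.741449
  t = 5.0000: CF_t = 102.000000, DF = 0.857434, PV = 87.458272
Price P = sum_t PV_t = 104.139012
First compute Macaulay numerator sum_t t * PV_t:
  t * PV_t at t = 0.5000: 0.984737
  t * PV_t at t = 1.0000: 1.939412
  t * PV_t at t = 1.5000: 2.864715
  t * PV_t at t = 2.0000: 3.761320
  t * PV_t at t = 2.5000: 4.629887
  t * PV_t at t = 3.0000: 5.471063
  t * PV_t at t = 3.5000: 6.285481
  t * PV_t at t = 4.0000: 7.073764
  t * PV_t at t = 4.5000: 7.836518
  t * PV_t at t = 5.0000: 437.291362
Macaulay duration D = 478.138259 / 104.139012 = 4.591346
Modified duration = D / (1 + y/m) = 4.591346 / (1 + 0.015500) = 4.521267


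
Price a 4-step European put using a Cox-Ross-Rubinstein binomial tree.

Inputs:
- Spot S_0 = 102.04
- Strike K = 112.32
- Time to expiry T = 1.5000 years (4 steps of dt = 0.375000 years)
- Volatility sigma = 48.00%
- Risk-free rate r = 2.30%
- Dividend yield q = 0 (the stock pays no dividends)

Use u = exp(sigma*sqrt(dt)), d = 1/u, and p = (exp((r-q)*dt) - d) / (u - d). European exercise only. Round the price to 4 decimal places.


Answer: Price = V(0,0) = 27.7504

Derivation:
dt = T/N = 0.375000
u = exp(sigma*sqrt(dt)) = 1.341702; d = 1/u = 0.745322
p = (exp((r-q)*dt) - d) / (u - d) = 0.441565
Discount per step: exp(-r*dt) = 0.991412
Stock lattice S(k, i) with i counting down-moves:
  k=0: S(0,0) = 102.0400
  k=1: S(1,0) = 136.9072; S(1,1) = 76.0527
  k=2: S(2,0) = 183.6887; S(2,1) = 102.0400; S(2,2) = 56.6837
  k=3: S(3,0) = 246.4554; S(3,1) = 136.9072; S(3,2) = 76.0527; S(3,3) = 42.2476
  k=4: S(4,0) = 330.6697; S(4,1) = 183.6887; S(4,2) = 102.0400; S(4,3) = 56.6837; S(4,4) = 31.4881
Terminal payoffs V(N, i) = max(K - S_T, 0):
  V(4,0) = 0.000000; V(4,1) = 0.000000; V(4,2) = 10.280000; V(4,3) = 55.636262; V(4,4) = 80.831896
Backward induction: V(k, i) = exp(-r*dt) * [p * V(k+1, i) + (1-p) * V(k+1, i+1)].
  V(3,0) = exp(-r*dt) * [p*0.000000 + (1-p)*0.000000] = 0.000000
  V(3,1) = exp(-r*dt) * [p*0.000000 + (1-p)*10.280000] = 5.691414
  V(3,2) = exp(-r*dt) * [p*10.280000 + (1-p)*55.636262] = 35.302736
  V(3,3) = exp(-r*dt) * [p*55.636262 + (1-p)*80.831896] = 69.107762
  V(2,0) = exp(-r*dt) * [p*0.000000 + (1-p)*5.691414] = 3.150992
  V(2,1) = exp(-r*dt) * [p*5.691414 + (1-p)*35.302736] = 22.036535
  V(2,2) = exp(-r*dt) * [p*35.302736 + (1-p)*69.107762] = 53.715358
  V(1,0) = exp(-r*dt) * [p*3.150992 + (1-p)*22.036535] = 13.579715
  V(1,1) = exp(-r*dt) * [p*22.036535 + (1-p)*53.715358] = 39.385936
  V(0,0) = exp(-r*dt) * [p*13.579715 + (1-p)*39.385936] = 27.750437


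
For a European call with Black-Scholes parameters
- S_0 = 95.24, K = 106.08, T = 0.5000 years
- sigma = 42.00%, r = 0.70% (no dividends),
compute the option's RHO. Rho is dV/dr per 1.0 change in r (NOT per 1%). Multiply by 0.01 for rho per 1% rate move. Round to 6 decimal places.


d1 = -0.2026820735; d2 = -0.4996669216
phi(d1) = 0.3908315834; exp(-qT) = 1.0000000000; exp(-rT) = 0.9965061179
N(d2) = 0.3086548138
Rho = K*T*exp(-rT)*N(d2) = 106.0800 * 0.5000 * 0.9965061179 * 0.3086548138 = 16.313853

Answer: Rho = 16.313853


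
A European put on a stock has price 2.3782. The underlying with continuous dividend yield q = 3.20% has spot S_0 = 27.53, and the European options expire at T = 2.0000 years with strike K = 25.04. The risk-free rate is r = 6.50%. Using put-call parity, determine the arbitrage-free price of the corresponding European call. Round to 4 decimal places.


Answer: Call price = 6.2140

Derivation:
Put-call parity: C - P = S_0 * exp(-qT) - K * exp(-rT).
S_0 * exp(-qT) = 27.5300 * 0.93800500 = 25.82327764
K * exp(-rT) = 25.0400 * 0.87809543 = 21.98750959
C = P + S*exp(-qT) - K*exp(-rT)
C = 2.3782 + 25.82327764 - 21.98750959 = 6.2140


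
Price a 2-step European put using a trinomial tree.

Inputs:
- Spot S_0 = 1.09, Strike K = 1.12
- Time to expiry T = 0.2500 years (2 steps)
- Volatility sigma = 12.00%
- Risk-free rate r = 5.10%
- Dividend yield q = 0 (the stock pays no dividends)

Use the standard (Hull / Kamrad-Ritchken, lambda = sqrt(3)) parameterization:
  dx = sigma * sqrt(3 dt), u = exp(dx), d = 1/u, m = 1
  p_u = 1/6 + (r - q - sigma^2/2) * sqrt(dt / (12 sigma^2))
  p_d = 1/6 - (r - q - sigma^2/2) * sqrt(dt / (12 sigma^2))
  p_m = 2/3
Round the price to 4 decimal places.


dt = T/N = 0.125000; dx = sigma*sqrt(3*dt) = 0.073485
u = exp(dx) = 1.076252; d = 1/u = 0.929150
p_u = 0.203919, p_m = 0.666667, p_d = 0.129414
Discount per step: exp(-r*dt) = 0.993645
Stock lattice S(k, j) with j the centered position index:
  k=0: S(0,+0) = 1.0900
  k=1: S(1,-1) = 1.0128; S(1,+0) = 1.0900; S(1,+1) = 1.1731
  k=2: S(2,-2) = 0.9410; S(2,-1) = 1.0128; S(2,+0) = 1.0900; S(2,+1) = 1.1731; S(2,+2) = 1.2626
Terminal payoffs V(N, j) = max(K - S_T, 0):
  V(2,-2) = 0.178981; V(2,-1) = 0.107226; V(2,+0) = 0.030000; V(2,+1) = 0.000000; V(2,+2) = 0.000000
Backward induction: V(k, j) = exp(-r*dt) * [p_u * V(k+1, j+1) + p_m * V(k+1, j) + p_d * V(k+1, j-1)]
  V(1,-1) = exp(-r*dt) * [p_u*0.030000 + p_m*0.107226 + p_d*0.178981] = 0.100124
  V(1,+0) = exp(-r*dt) * [p_u*0.000000 + p_m*0.030000 + p_d*0.107226] = 0.033661
  V(1,+1) = exp(-r*dt) * [p_u*0.000000 + p_m*0.000000 + p_d*0.030000] = 0.003858
  V(0,+0) = exp(-r*dt) * [p_u*0.003858 + p_m*0.033661 + p_d*0.100124] = 0.035955

Answer: Price = V(0,0) = 0.0360


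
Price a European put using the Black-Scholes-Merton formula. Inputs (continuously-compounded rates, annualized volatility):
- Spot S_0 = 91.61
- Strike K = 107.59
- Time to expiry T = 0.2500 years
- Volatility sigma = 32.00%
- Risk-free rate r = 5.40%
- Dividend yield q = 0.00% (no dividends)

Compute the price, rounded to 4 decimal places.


d1 = (ln(S/K) + (r - q + 0.5*sigma^2) * T) / (sigma * sqrt(T)) = -0.84054544
d2 = d1 - sigma * sqrt(T) = -1.00054544
exp(-rT) = 0.98659072; exp(-qT) = 1.00000000
P = K * exp(-rT) * N(-d2) - S_0 * exp(-qT) * N(-d1)
N(-d1) = 0.79969868; N(-d2) = 0.84147669
P = 107.5900 * 0.98659072 * 0.84147669 - 91.6100 * 1.00000000 * 0.79969868 = 16.0601

Answer: Price = 16.0601
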